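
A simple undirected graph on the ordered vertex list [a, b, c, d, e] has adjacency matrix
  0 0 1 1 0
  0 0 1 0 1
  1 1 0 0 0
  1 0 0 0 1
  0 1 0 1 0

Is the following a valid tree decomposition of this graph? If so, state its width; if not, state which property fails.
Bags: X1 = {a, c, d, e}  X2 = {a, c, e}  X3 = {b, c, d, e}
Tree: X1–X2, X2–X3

No — bags containing vertex d are not connected in the tree.

A tree decomposition must satisfy three properties: every vertex lies in some bag; for every edge, both endpoints lie together in some bag; and for every vertex, the bags containing it form a connected subtree. Here bags containing vertex d are not connected in the tree, so the decomposition is invalid.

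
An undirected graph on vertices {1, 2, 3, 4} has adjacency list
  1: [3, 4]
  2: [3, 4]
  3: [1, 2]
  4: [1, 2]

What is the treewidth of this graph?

A width-2 tree decomposition is:
Bags: B1 = {1, 3, 4}  B2 = {2, 3, 4}
Tree: B1–B2
Every bag has size at most 3, so the width is 3 − 1 = 2 and tw(G) ≤ 2. Since 3–1–4–2–3 is a cycle in G, G is not acyclic. Forests are exactly the graphs of treewidth ≤ 1, so tw(G) ≥ 2. The upper and lower bounds meet at 2, so that is the treewidth.

2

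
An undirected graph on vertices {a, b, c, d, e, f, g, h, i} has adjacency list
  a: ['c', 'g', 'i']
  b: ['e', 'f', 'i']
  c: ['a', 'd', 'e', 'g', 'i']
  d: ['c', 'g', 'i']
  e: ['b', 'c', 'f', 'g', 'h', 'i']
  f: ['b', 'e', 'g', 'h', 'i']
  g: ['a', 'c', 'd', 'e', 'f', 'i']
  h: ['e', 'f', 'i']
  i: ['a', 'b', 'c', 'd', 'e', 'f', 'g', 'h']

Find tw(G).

A width-3 tree decomposition is:
Bags: B1 = {b, e, f, i}  B2 = {e, f, g, i}  B3 = {c, e, g, i}  B4 = {e, f, h, i}  B5 = {c, d, g, i}  B6 = {a, c, g, i}
Tree: B1–B2, B2–B3, B2–B4, B3–B5, B5–B6
Every bag has size at most 4, so the width is 4 − 1 = 3 and tw(G) ≤ 3. On the other hand G contains the 4-clique {c, d, g, i}. A clique must lie in a single bag of any decomposition, so no decomposition can have width below 3. Combining the bounds, tw(G) = 3.

3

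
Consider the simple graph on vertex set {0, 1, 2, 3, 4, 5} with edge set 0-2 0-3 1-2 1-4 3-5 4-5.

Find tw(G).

2

A width-2 tree decomposition is:
Bags: B1 = {3, 4, 5}  B2 = {0, 3, 4}  B3 = {0, 2, 4}  B4 = {1, 2, 4}
Tree: B1–B2, B2–B3, B3–B4
Every bag has size at most 3, so the width is 3 − 1 = 2 and tw(G) ≤ 2. Since 4–5–3–0–2–1–4 is a cycle in G, G is not acyclic. Forests are exactly the graphs of treewidth ≤ 1, so tw(G) ≥ 2. Combining the bounds, tw(G) = 2.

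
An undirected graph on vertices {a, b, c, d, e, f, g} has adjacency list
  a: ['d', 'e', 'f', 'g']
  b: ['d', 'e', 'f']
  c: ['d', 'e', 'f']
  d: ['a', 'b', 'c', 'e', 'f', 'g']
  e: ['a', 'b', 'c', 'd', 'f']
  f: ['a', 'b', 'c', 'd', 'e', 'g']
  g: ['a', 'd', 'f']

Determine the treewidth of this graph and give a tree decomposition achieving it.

Treewidth 3.
One optimal decomposition is:
Bags: B1 = {a, d, f, g}  B2 = {a, d, e, f}  B3 = {b, d, e, f}  B4 = {c, d, e, f}
Tree: B1–B2, B2–B3, B3–B4

The largest bag has 4 vertices, giving width 3; this decomposition certifies tw(G) ≤ 3. For the lower bound, the 4 vertices {a, d, f, g} are pairwise adjacent, and any tree decomposition puts a clique entirely inside one bag — forcing width ≥ 3. The upper and lower bounds meet at 3, so that is the treewidth.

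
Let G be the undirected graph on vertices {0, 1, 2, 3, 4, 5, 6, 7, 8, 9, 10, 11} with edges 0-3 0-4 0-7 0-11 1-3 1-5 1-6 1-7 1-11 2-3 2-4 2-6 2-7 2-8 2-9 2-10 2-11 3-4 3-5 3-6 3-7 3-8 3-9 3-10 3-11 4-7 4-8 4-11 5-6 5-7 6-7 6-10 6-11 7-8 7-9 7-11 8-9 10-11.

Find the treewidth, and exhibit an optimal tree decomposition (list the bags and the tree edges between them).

Treewidth 4.
One optimal decomposition is:
Bags: B1 = {2, 3, 4, 7, 11}  B2 = {2, 3, 6, 7, 11}  B3 = {0, 3, 4, 7, 11}  B4 = {2, 3, 6, 10, 11}  B5 = {2, 3, 4, 7, 8}  B6 = {1, 3, 6, 7, 11}  B7 = {2, 3, 7, 8, 9}  B8 = {1, 3, 5, 6, 7}
Tree: B1–B2, B1–B3, B2–B4, B1–B5, B2–B6, B5–B7, B6–B8

Each bag holds 5 vertices, so the decomposition has width 4, which upper-bounds the treewidth. For the lower bound, the 5 vertices {2, 3, 6, 10, 11} are pairwise adjacent, and any tree decomposition puts a clique entirely inside one bag — forcing width ≥ 4. Combining the bounds, tw(G) = 4.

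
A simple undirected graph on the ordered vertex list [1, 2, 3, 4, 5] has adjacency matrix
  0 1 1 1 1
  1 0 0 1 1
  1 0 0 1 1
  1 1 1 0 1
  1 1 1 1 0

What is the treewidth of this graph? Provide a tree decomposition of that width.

Treewidth 3.
One optimal decomposition is:
Bags: B1 = {1, 2, 4, 5}  B2 = {1, 3, 4, 5}
Tree: B1–B2

Each bag holds 4 vertices, so the decomposition has width 3, which upper-bounds the treewidth. On the other hand G contains the 4-clique {1, 2, 4, 5}. A clique must lie in a single bag of any decomposition, so no decomposition can have width below 3. Therefore the treewidth is 3.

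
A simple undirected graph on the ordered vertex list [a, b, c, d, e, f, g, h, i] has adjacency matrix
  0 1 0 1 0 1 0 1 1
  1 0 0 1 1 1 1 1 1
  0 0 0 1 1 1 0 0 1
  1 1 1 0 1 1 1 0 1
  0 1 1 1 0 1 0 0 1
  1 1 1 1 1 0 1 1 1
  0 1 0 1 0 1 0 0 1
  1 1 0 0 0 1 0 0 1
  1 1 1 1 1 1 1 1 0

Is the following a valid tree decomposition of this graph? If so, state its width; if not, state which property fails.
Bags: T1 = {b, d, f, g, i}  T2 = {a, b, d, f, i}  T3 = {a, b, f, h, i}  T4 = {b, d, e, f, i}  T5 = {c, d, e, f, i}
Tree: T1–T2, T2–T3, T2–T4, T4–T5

Yes; width 4.

Checking the three conditions: (i) the bags cover all of {a, b, c, d, e, f, g, h, i}; (ii) for each edge, some bag contains both endpoints; (iii) the bags containing any fixed vertex form a subtree. All hold, so the decomposition is valid with width 5 − 1 = 4.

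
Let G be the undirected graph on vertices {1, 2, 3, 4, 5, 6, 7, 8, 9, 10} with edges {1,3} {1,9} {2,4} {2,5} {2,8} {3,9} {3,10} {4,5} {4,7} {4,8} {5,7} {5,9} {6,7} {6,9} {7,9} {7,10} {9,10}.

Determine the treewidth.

2

A width-2 tree decomposition is:
Bags: B1 = {5, 7, 9}  B2 = {4, 5, 7}  B3 = {2, 4, 5}  B4 = {6, 7, 9}  B5 = {7, 9, 10}  B6 = {3, 9, 10}  B7 = {2, 4, 8}  B8 = {1, 3, 9}
Tree: B1–B2, B2–B3, B1–B4, B4–B5, B5–B6, B3–B7, B6–B8
The largest bag has 3 vertices, giving width 2; this decomposition certifies tw(G) ≤ 2. On the other hand G contains the 3-clique {2, 4, 8}. A clique must lie in a single bag of any decomposition, so no decomposition can have width below 2. Therefore the treewidth is 2.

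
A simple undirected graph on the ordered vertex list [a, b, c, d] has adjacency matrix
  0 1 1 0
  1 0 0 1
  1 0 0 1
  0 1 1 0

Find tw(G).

2

A width-2 tree decomposition is:
Bags: B1 = {b, c, d}  B2 = {a, b, c}
Tree: B1–B2
The largest bag has 3 vertices, giving width 2; this decomposition certifies tw(G) ≤ 2. Since c–d–b–a–c is a cycle in G, G is not acyclic. Forests are exactly the graphs of treewidth ≤ 1, so tw(G) ≥ 2. The upper and lower bounds meet at 2, so that is the treewidth.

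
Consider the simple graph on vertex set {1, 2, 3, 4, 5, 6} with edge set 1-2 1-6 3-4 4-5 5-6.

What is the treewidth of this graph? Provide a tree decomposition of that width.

Treewidth 1.
One such decomposition:
Bags: B1 = {3, 4}  B2 = {4, 5}  B3 = {5, 6}  B4 = {1, 6}  B5 = {1, 2}
Tree: B1–B2, B2–B3, B3–B4, B4–B5

Every bag has size at most 2, so the width is 2 − 1 = 1 and tw(G) ≤ 1. G has an edge, so its treewidth is at least 1. The upper and lower bounds meet at 1, so that is the treewidth.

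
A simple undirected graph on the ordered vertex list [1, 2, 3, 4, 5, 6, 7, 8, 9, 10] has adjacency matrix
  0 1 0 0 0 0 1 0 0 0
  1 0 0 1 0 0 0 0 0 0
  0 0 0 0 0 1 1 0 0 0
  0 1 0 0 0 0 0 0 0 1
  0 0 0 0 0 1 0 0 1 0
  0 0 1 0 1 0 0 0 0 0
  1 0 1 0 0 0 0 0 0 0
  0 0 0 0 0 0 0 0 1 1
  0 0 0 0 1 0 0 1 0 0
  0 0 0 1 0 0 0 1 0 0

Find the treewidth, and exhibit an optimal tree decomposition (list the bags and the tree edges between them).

Treewidth 2.
One such decomposition:
Bags: B1 = {5, 6, 9}  B2 = {6, 8, 9}  B3 = {6, 8, 10}  B4 = {4, 6, 10}  B5 = {2, 4, 6}  B6 = {1, 2, 6}  B7 = {1, 6, 7}  B8 = {3, 6, 7}
Tree: B1–B2, B2–B3, B3–B4, B4–B5, B5–B6, B6–B7, B7–B8

Each bag holds 3 vertices, so the decomposition has width 2, which upper-bounds the treewidth. For the lower bound, G contains the cycle 6–5–9–8–10–4–2–1–7–3–6, so G is not a forest; only forests have treewidth ≤ 1, hence tw(G) ≥ 2. Combining the bounds, tw(G) = 2.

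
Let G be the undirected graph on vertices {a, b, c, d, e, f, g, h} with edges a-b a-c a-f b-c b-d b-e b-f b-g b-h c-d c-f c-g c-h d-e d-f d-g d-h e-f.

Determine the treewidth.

3

A width-3 tree decomposition is:
Bags: B1 = {b, c, d, h}  B2 = {b, c, d, g}  B3 = {b, c, d, f}  B4 = {b, d, e, f}  B5 = {a, b, c, f}
Tree: B1–B2, B1–B3, B3–B4, B3–B5
Each bag holds 4 vertices, so the decomposition has width 3, which upper-bounds the treewidth. Conversely, {b, d, e, f} is a clique of size 4, and the vertices of any clique must share a bag in every tree decomposition; so some bag has ≥ 4 vertices and tw(G) ≥ 3. Therefore the treewidth is 3.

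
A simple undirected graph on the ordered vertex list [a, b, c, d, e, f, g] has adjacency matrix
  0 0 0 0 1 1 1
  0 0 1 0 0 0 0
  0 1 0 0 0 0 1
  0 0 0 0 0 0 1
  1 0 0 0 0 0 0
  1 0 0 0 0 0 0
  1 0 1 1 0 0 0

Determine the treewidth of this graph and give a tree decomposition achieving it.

Treewidth 1.
Bags: B1 = {c, g}  B2 = {a, g}  B3 = {d, g}  B4 = {a, e}  B5 = {a, f}  B6 = {b, c}
Tree: B1–B2, B2–B3, B2–B4, B4–B5, B1–B6

The largest bag has 2 vertices, giving width 1; this decomposition certifies tw(G) ≤ 1. Any graph with an edge has treewidth ≥ 1, and G has the edge c–g. Combining the bounds, tw(G) = 1.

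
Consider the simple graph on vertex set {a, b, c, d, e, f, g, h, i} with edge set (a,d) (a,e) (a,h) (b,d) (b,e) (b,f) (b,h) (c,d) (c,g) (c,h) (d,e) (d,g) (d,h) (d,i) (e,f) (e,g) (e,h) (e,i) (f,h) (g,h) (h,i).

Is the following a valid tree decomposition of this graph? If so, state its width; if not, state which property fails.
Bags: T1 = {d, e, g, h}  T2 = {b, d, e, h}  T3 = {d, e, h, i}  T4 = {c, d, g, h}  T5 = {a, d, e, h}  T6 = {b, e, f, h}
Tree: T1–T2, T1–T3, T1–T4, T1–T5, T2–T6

Yes; width 3.

Every vertex of G appears in some bag (union = {a, b, c, d, e, f, g, h, i}); every edge is covered by a bag; and for each vertex v the set of bags containing v is connected in the bag tree. The decomposition is therefore valid. The largest bag has 4 vertices, so the width is 3.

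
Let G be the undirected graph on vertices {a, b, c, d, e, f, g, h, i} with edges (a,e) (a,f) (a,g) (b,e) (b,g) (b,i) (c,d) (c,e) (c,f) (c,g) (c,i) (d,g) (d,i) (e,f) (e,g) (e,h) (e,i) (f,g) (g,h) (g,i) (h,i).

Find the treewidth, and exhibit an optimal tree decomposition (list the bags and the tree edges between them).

The largest bag has 4 vertices, giving width 3; this decomposition certifies tw(G) ≤ 3. On the other hand G contains the 4-clique {c, d, g, i}. A clique must lie in a single bag of any decomposition, so no decomposition can have width below 3. Combining the bounds, tw(G) = 3.

Treewidth 3.
Bags: B1 = {c, e, g, i}  B2 = {e, g, h, i}  B3 = {c, d, g, i}  B4 = {c, e, f, g}  B5 = {b, e, g, i}  B6 = {a, e, f, g}
Tree: B1–B2, B1–B3, B1–B4, B2–B5, B4–B6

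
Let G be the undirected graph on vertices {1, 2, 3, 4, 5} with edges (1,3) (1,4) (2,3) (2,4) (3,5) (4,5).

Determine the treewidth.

2

A width-2 tree decomposition is:
Bags: B1 = {2, 3, 4}  B2 = {3, 4, 5}  B3 = {1, 3, 4}
Tree: B1–B2, B2–B3
Each bag holds 3 vertices, so the decomposition has width 2, which upper-bounds the treewidth. Since 3–2–4–5–3 is a cycle in G, G is not acyclic. Forests are exactly the graphs of treewidth ≤ 1, so tw(G) ≥ 2. Combining the bounds, tw(G) = 2.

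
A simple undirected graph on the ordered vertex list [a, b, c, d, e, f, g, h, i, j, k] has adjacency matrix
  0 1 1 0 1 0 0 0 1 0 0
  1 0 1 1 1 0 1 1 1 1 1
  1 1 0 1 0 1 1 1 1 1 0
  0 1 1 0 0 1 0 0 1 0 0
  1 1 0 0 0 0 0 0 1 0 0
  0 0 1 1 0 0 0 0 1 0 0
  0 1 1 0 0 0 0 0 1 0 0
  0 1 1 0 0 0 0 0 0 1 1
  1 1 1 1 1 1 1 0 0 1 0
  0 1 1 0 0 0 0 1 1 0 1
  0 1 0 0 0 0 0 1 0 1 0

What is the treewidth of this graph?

3

A width-3 tree decomposition is:
Bags: B1 = {b, c, i, j}  B2 = {a, b, c, i}  B3 = {b, c, d, i}  B4 = {b, c, h, j}  B5 = {c, d, f, i}  B6 = {a, b, e, i}  B7 = {b, c, g, i}  B8 = {b, h, j, k}
Tree: B1–B2, B2–B3, B1–B4, B3–B5, B2–B6, B1–B7, B4–B8
Each bag holds 4 vertices, so the decomposition has width 3, which upper-bounds the treewidth. On the other hand G contains the 4-clique {c, d, f, i}. A clique must lie in a single bag of any decomposition, so no decomposition can have width below 3. The upper and lower bounds meet at 3, so that is the treewidth.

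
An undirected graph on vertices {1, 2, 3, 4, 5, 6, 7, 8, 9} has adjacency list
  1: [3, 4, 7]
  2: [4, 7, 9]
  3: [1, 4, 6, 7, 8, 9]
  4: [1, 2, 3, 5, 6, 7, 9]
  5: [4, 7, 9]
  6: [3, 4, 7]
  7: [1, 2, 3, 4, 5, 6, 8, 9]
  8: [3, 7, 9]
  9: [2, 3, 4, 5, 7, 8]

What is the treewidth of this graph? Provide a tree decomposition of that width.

Each bag holds 4 vertices, so the decomposition has width 3, which upper-bounds the treewidth. For the lower bound, the 4 vertices {3, 7, 8, 9} are pairwise adjacent, and any tree decomposition puts a clique entirely inside one bag — forcing width ≥ 3. Combining the bounds, tw(G) = 3.

Treewidth 3.
Bags: B1 = {4, 5, 7, 9}  B2 = {2, 4, 7, 9}  B3 = {3, 4, 7, 9}  B4 = {3, 4, 6, 7}  B5 = {3, 7, 8, 9}  B6 = {1, 3, 4, 7}
Tree: B1–B2, B2–B3, B3–B4, B3–B5, B4–B6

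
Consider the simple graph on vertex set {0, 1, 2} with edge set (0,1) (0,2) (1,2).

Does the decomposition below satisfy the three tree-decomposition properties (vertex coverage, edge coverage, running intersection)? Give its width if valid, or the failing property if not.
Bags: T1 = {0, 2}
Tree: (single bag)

No — vertex 1 appears in no bag.

A tree decomposition must satisfy three properties: every vertex lies in some bag; for every edge, both endpoints lie together in some bag; and for every vertex, the bags containing it form a connected subtree. Here vertex 1 appears in no bag, so the decomposition is invalid.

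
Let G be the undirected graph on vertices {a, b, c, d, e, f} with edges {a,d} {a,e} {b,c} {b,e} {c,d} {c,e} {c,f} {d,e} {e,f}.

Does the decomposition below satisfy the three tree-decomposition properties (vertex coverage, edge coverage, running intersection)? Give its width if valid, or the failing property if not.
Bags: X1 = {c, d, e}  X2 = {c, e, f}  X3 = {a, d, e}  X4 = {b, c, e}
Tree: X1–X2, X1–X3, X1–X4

Every vertex of G appears in some bag (union = {a, b, c, d, e, f}); every edge is covered by a bag; and for each vertex v the set of bags containing v is connected in the bag tree. The decomposition is therefore valid. The largest bag has 3 vertices, so the width is 2.

Yes; width 2.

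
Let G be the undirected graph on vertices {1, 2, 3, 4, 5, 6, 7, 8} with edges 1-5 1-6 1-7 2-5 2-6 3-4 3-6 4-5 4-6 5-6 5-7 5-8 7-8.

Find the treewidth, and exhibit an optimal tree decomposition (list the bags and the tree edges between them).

Treewidth 2.
One optimal decomposition is:
Bags: B1 = {1, 5, 6}  B2 = {1, 5, 7}  B3 = {4, 5, 6}  B4 = {3, 4, 6}  B5 = {5, 7, 8}  B6 = {2, 5, 6}
Tree: B1–B2, B1–B3, B3–B4, B2–B5, B1–B6

Every bag has size at most 3, so the width is 3 − 1 = 2 and tw(G) ≤ 2. For the lower bound, the 3 vertices {3, 4, 6} are pairwise adjacent, and any tree decomposition puts a clique entirely inside one bag — forcing width ≥ 2. The upper and lower bounds meet at 2, so that is the treewidth.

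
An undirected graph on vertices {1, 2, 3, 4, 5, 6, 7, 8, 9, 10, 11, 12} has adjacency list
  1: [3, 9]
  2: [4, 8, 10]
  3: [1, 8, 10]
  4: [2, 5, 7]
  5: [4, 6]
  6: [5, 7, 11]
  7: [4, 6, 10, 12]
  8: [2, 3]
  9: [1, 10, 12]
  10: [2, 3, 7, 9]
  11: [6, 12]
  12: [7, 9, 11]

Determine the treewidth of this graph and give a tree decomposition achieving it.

Treewidth 3.
One optimal decomposition is:
Bags: B1 = {5, 6, 11, 12}  B2 = {5, 6, 7, 12}  B3 = {4, 5, 7, 12}  B4 = {4, 7, 9, 12}  B5 = {4, 7, 9, 10}  B6 = {2, 4, 9, 10}  B7 = {1, 2, 9, 10}  B8 = {1, 2, 3, 10}  B9 = {1, 2, 3, 8}
Tree: B1–B2, B2–B3, B3–B4, B4–B5, B5–B6, B6–B7, B7–B8, B8–B9

The largest bag has 4 vertices, giving width 3; this decomposition certifies tw(G) ≤ 3. For the lower bound: the 4 vertex sets {5,6,11}, {12}, {7}, {2,4,9,10} are disjoint, each induces a connected subgraph, and every pair is joined by at least one edge of G. Contracting each set to a single vertex therefore yields K_{4} as a minor, and since treewidth is minor-monotone, tw(G) ≥ tw(K_{4}) = 3. Hence tw(G) = 3 exactly.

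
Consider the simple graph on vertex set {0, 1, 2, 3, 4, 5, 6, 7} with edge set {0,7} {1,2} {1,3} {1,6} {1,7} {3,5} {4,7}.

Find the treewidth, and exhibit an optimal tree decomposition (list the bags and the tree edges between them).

Treewidth 1.
One optimal decomposition is:
Bags: B1 = {1, 6}  B2 = {1, 7}  B3 = {0, 7}  B4 = {1, 2}  B5 = {1, 3}  B6 = {4, 7}  B7 = {3, 5}
Tree: B1–B2, B2–B3, B2–B4, B2–B5, B3–B6, B5–B7

Every bag has size at most 2, so the width is 2 − 1 = 1 and tw(G) ≤ 1. G has an edge, so its treewidth is at least 1. Therefore the treewidth is 1.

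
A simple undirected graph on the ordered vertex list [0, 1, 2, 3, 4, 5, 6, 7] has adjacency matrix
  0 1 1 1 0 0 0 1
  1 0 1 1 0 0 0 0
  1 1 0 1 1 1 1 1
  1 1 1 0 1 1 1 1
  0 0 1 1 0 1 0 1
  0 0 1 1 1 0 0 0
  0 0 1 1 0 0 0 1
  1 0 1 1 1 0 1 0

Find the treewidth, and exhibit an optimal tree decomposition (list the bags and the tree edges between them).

The largest bag has 4 vertices, giving width 3; this decomposition certifies tw(G) ≤ 3. On the other hand G contains the 4-clique {0, 1, 2, 3}. A clique must lie in a single bag of any decomposition, so no decomposition can have width below 3. Combining the bounds, tw(G) = 3.

Treewidth 3.
Bags: B1 = {2, 3, 4, 7}  B2 = {0, 2, 3, 7}  B3 = {2, 3, 6, 7}  B4 = {0, 1, 2, 3}  B5 = {2, 3, 4, 5}
Tree: B1–B2, B2–B3, B2–B4, B1–B5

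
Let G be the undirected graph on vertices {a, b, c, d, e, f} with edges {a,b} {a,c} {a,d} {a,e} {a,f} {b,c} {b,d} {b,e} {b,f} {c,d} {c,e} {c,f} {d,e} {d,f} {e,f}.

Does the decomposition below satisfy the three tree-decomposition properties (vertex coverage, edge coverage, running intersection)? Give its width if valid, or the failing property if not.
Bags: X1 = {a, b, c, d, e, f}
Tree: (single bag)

Vertex coverage: the bags together contain {a, b, c, d, e, f}, the full vertex set. Edge coverage: each edge of G has both endpoints in at least one bag. Running intersection: for every vertex, the bags containing it form a connected subtree. All three properties hold, so this is a valid tree decomposition of width max|bag| − 1 = 5, and hence tw(G) ≤ 5.

Yes; width 5.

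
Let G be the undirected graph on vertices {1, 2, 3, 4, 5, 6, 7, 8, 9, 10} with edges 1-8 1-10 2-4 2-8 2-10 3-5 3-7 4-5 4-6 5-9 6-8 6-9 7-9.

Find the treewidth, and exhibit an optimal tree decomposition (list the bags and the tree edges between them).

Treewidth 2.
One such decomposition:
Bags: B1 = {1, 2, 10}  B2 = {1, 2, 8}  B3 = {2, 4, 8}  B4 = {4, 6, 8}  B5 = {4, 5, 6}  B6 = {5, 6, 9}  B7 = {3, 5, 9}  B8 = {3, 7, 9}
Tree: B1–B2, B2–B3, B3–B4, B4–B5, B5–B6, B6–B7, B7–B8

Every bag has size at most 3, so the width is 3 − 1 = 2 and tw(G) ≤ 2. For the lower bound, G contains the cycle 10–1–8–2–10, so G is not a forest; only forests have treewidth ≤ 1, hence tw(G) ≥ 2. Combining the bounds, tw(G) = 2.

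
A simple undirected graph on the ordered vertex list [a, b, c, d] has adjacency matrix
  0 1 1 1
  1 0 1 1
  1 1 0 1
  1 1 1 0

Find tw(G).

A width-3 tree decomposition is:
Bags: B1 = {a, b, c, d}
Tree: (single bag)
With just one bag of size 4, the width is 4 − 1 = 3, so tw(G) ≤ 3. On the other hand G contains the 4-clique {a, b, c, d}. A clique must lie in a single bag of any decomposition, so no decomposition can have width below 3. Hence tw(G) = 3 exactly.

3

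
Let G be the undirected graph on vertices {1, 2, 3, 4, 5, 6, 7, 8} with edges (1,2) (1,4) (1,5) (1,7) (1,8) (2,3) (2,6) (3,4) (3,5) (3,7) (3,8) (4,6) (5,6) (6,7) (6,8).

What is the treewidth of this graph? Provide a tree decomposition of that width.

Each bag holds 4 vertices, so the decomposition has width 3, which upper-bounds the treewidth. For the lower bound: the 4 vertex sets {3,7}, {1,8}, {6}, {5} are disjoint, each induces a connected subgraph, and every pair is joined by at least one edge of G. Contracting each set to a single vertex therefore yields K_{4} as a minor, and since treewidth is minor-monotone, tw(G) ≥ tw(K_{4}) = 3. Therefore the treewidth is 3.

Treewidth 3.
One optimal decomposition is:
Bags: B1 = {1, 3, 6, 7}  B2 = {1, 3, 6, 8}  B3 = {1, 3, 5, 6}  B4 = {1, 2, 3, 6}  B5 = {1, 3, 4, 6}
Tree: B1–B2, B2–B3, B3–B4, B4–B5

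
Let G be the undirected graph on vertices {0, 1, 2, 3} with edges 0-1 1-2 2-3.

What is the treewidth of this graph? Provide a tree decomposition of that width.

Treewidth 1.
One such decomposition:
Bags: B1 = {0, 1}  B2 = {1, 2}  B3 = {2, 3}
Tree: B1–B2, B2–B3

The largest bag has 2 vertices, giving width 1; this decomposition certifies tw(G) ≤ 1. G has an edge, so its treewidth is at least 1. Combining the bounds, tw(G) = 1.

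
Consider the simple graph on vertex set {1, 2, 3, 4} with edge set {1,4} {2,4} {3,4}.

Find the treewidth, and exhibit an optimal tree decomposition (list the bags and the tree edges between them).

Treewidth 1.
One optimal decomposition is:
Bags: B1 = {3, 4}  B2 = {1, 4}  B3 = {2, 4}
Tree: B1–B2, B2–B3

Each bag holds 2 vertices, so the decomposition has width 1, which upper-bounds the treewidth. G has an edge, so its treewidth is at least 1. Combining the bounds, tw(G) = 1.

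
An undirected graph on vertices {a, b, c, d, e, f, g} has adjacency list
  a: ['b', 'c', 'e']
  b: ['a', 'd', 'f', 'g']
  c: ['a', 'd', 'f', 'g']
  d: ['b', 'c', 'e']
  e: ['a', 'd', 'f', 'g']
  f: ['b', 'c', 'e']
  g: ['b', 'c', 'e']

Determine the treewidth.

3

A width-3 tree decomposition is:
Bags: B1 = {b, c, e, g}  B2 = {b, c, d, e}  B3 = {a, b, c, e}  B4 = {b, c, e, f}
Tree: B1–B2, B2–B3, B3–B4
Every bag has size at most 4, so the width is 4 − 1 = 3 and tw(G) ≤ 3. For the lower bound: the 4 vertex sets {e,g}, {c,d}, {b}, {a} are disjoint, each induces a connected subgraph, and every pair is joined by at least one edge of G. Contracting each set to a single vertex therefore yields K_{4} as a minor, and since treewidth is minor-monotone, tw(G) ≥ tw(K_{4}) = 3. The upper and lower bounds meet at 3, so that is the treewidth.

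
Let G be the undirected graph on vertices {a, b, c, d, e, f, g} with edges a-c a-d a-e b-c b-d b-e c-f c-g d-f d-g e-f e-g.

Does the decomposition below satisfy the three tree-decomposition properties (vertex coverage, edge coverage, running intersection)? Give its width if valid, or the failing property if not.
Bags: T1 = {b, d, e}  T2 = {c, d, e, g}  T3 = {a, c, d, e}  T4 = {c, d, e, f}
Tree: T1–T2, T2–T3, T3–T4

A tree decomposition must satisfy three properties: every vertex lies in some bag; for every edge, both endpoints lie together in some bag; and for every vertex, the bags containing it form a connected subtree. Here edge (c,b) lies in no bag, so the decomposition is invalid.

No — edge (c,b) lies in no bag.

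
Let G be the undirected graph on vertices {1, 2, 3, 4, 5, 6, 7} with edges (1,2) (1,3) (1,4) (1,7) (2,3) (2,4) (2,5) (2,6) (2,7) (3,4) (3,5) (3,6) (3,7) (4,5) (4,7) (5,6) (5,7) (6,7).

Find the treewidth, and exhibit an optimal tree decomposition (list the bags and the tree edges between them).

Treewidth 4.
Bags: B1 = {2, 3, 4, 5, 7}  B2 = {1, 2, 3, 4, 7}  B3 = {2, 3, 5, 6, 7}
Tree: B1–B2, B1–B3

The largest bag has 5 vertices, giving width 4; this decomposition certifies tw(G) ≤ 4. On the other hand G contains the 5-clique {1, 2, 3, 4, 7}. A clique must lie in a single bag of any decomposition, so no decomposition can have width below 4. Combining the bounds, tw(G) = 4.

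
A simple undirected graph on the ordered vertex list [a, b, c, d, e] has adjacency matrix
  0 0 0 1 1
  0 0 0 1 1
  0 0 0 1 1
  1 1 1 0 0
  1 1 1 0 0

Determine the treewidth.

2

A width-2 tree decomposition is:
Bags: B1 = {b, d, e}  B2 = {a, d, e}  B3 = {c, d, e}
Tree: B1–B2, B2–B3
The largest bag has 3 vertices, giving width 2; this decomposition certifies tw(G) ≤ 2. The edges b–e–a–d–b form a cycle, so G is not a tree and its treewidth is at least 2. Hence tw(G) = 2 exactly.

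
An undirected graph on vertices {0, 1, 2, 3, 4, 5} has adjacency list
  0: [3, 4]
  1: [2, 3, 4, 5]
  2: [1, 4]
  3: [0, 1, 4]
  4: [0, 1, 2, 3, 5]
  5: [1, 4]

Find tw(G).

2

A width-2 tree decomposition is:
Bags: B1 = {1, 3, 4}  B2 = {0, 3, 4}  B3 = {1, 2, 4}  B4 = {1, 4, 5}
Tree: B1–B2, B1–B3, B1–B4
Each bag holds 3 vertices, so the decomposition has width 2, which upper-bounds the treewidth. Conversely, {0, 3, 4} is a clique of size 3, and the vertices of any clique must share a bag in every tree decomposition; so some bag has ≥ 3 vertices and tw(G) ≥ 2. The upper and lower bounds meet at 2, so that is the treewidth.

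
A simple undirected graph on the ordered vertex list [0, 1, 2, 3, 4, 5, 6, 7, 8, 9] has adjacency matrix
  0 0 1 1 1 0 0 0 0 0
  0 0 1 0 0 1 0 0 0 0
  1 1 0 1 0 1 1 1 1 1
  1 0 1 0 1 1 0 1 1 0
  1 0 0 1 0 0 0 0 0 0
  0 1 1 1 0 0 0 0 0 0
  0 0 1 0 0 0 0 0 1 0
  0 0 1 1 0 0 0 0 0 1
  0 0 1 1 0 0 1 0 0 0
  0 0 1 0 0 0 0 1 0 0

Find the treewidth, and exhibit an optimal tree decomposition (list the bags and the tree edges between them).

Treewidth 2.
One optimal decomposition is:
Bags: B1 = {2, 3, 7}  B2 = {0, 2, 3}  B3 = {2, 3, 8}  B4 = {2, 6, 8}  B5 = {0, 3, 4}  B6 = {2, 3, 5}  B7 = {1, 2, 5}  B8 = {2, 7, 9}
Tree: B1–B2, B2–B3, B3–B4, B2–B5, B2–B6, B6–B7, B1–B8

Every bag has size at most 3, so the width is 3 − 1 = 2 and tw(G) ≤ 2. Conversely, {1, 2, 5} is a clique of size 3, and the vertices of any clique must share a bag in every tree decomposition; so some bag has ≥ 3 vertices and tw(G) ≥ 2. Combining the bounds, tw(G) = 2.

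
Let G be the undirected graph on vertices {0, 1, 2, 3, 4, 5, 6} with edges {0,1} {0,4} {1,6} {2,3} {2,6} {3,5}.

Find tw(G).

A width-1 tree decomposition is:
Bags: B1 = {3, 5}  B2 = {2, 3}  B3 = {2, 6}  B4 = {1, 6}  B5 = {0, 1}  B6 = {0, 4}
Tree: B1–B2, B2–B3, B3–B4, B4–B5, B5–B6
The largest bag has 2 vertices, giving width 1; this decomposition certifies tw(G) ≤ 1. Since G has at least one edge (e.g. 5–3), it is not an edgeless graph, so tw(G) ≥ 1. Therefore the treewidth is 1.

1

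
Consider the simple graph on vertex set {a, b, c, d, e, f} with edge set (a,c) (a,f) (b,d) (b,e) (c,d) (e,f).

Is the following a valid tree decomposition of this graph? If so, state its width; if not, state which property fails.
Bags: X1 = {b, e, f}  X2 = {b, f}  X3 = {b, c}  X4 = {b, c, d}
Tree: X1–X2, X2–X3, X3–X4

No — vertex a appears in no bag.

A tree decomposition must satisfy three properties: every vertex lies in some bag; for every edge, both endpoints lie together in some bag; and for every vertex, the bags containing it form a connected subtree. Here vertex a appears in no bag, so the decomposition is invalid.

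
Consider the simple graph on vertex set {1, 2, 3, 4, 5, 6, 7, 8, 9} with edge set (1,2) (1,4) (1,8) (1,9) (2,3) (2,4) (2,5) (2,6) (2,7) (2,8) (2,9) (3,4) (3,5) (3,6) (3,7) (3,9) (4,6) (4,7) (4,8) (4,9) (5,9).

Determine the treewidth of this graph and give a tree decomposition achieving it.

Each bag holds 4 vertices, so the decomposition has width 3, which upper-bounds the treewidth. On the other hand G contains the 4-clique {1, 2, 4, 8}. A clique must lie in a single bag of any decomposition, so no decomposition can have width below 3. Therefore the treewidth is 3.

Treewidth 3.
One optimal decomposition is:
Bags: B1 = {2, 3, 4, 9}  B2 = {2, 3, 5, 9}  B3 = {2, 3, 4, 6}  B4 = {2, 3, 4, 7}  B5 = {1, 2, 4, 9}  B6 = {1, 2, 4, 8}
Tree: B1–B2, B1–B3, B3–B4, B1–B5, B5–B6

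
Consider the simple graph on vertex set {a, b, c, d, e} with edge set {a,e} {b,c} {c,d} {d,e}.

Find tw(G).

A width-1 tree decomposition is:
Bags: B1 = {a, e}  B2 = {d, e}  B3 = {c, d}  B4 = {b, c}
Tree: B1–B2, B2–B3, B3–B4
Every bag has size at most 2, so the width is 2 − 1 = 1 and tw(G) ≤ 1. Any graph with an edge has treewidth ≥ 1, and G has the edge a–e. Hence tw(G) = 1 exactly.

1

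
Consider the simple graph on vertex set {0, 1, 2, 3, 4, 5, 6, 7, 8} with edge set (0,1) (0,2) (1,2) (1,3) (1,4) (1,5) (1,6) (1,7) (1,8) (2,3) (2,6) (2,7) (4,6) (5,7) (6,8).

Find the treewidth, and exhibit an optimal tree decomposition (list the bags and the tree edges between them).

The largest bag has 3 vertices, giving width 2; this decomposition certifies tw(G) ≤ 2. For the lower bound, the 3 vertices {1, 6, 8} are pairwise adjacent, and any tree decomposition puts a clique entirely inside one bag — forcing width ≥ 2. Combining the bounds, tw(G) = 2.

Treewidth 2.
Bags: B1 = {1, 2, 6}  B2 = {1, 4, 6}  B3 = {1, 2, 3}  B4 = {1, 2, 7}  B5 = {1, 6, 8}  B6 = {0, 1, 2}  B7 = {1, 5, 7}
Tree: B1–B2, B1–B3, B1–B4, B2–B5, B3–B6, B4–B7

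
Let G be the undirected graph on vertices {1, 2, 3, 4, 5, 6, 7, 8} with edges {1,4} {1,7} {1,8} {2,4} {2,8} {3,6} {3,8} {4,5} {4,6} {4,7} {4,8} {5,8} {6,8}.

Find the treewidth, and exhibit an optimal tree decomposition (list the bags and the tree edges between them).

Treewidth 2.
One such decomposition:
Bags: B1 = {4, 6, 8}  B2 = {1, 4, 8}  B3 = {1, 4, 7}  B4 = {2, 4, 8}  B5 = {3, 6, 8}  B6 = {4, 5, 8}
Tree: B1–B2, B2–B3, B2–B4, B1–B5, B2–B6

Every bag has size at most 3, so the width is 3 − 1 = 2 and tw(G) ≤ 2. For the lower bound, the 3 vertices {3, 6, 8} are pairwise adjacent, and any tree decomposition puts a clique entirely inside one bag — forcing width ≥ 2. The upper and lower bounds meet at 2, so that is the treewidth.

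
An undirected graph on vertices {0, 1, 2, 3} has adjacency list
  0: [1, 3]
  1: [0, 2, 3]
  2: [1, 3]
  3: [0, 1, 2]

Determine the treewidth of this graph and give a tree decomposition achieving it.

Treewidth 2.
One optimal decomposition is:
Bags: B1 = {0, 1, 3}  B2 = {1, 2, 3}
Tree: B1–B2

Every bag has size at most 3, so the width is 3 − 1 = 2 and tw(G) ≤ 2. For the lower bound, the 3 vertices {0, 1, 3} are pairwise adjacent, and any tree decomposition puts a clique entirely inside one bag — forcing width ≥ 2. Combining the bounds, tw(G) = 2.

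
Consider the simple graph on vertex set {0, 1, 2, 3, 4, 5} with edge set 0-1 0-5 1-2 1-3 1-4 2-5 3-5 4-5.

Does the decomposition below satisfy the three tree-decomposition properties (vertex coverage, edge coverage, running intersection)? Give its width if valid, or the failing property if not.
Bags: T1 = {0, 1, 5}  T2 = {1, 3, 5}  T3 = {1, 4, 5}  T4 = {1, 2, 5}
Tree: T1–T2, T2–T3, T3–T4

Every vertex of G appears in some bag (union = {0, 1, 2, 3, 4, 5}); every edge is covered by a bag; and for each vertex v the set of bags containing v is connected in the bag tree. The decomposition is therefore valid. The largest bag has 3 vertices, so the width is 2.

Yes; width 2.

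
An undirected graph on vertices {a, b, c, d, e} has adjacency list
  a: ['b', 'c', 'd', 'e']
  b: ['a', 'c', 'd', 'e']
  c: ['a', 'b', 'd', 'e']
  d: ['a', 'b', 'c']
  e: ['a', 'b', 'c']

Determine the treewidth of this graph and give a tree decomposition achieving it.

Treewidth 3.
One optimal decomposition is:
Bags: B1 = {a, b, c, d}  B2 = {a, b, c, e}
Tree: B1–B2

The largest bag has 4 vertices, giving width 3; this decomposition certifies tw(G) ≤ 3. For the lower bound, the 4 vertices {a, b, c, d} are pairwise adjacent, and any tree decomposition puts a clique entirely inside one bag — forcing width ≥ 3. Combining the bounds, tw(G) = 3.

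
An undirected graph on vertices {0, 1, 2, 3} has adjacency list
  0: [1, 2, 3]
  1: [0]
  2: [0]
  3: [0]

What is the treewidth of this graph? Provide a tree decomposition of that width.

Every bag has size at most 2, so the width is 2 − 1 = 1 and tw(G) ≤ 1. Any graph with an edge has treewidth ≥ 1, and G has the edge 1–0. Therefore the treewidth is 1.

Treewidth 1.
One such decomposition:
Bags: B1 = {0, 1}  B2 = {0, 2}  B3 = {0, 3}
Tree: B1–B2, B2–B3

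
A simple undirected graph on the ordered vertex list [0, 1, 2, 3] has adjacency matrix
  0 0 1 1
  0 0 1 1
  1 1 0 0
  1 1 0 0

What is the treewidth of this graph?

2

A width-2 tree decomposition is:
Bags: B1 = {1, 2, 3}  B2 = {0, 2, 3}
Tree: B1–B2
Each bag holds 3 vertices, so the decomposition has width 2, which upper-bounds the treewidth. For the lower bound, G contains the cycle 2–1–3–0–2, so G is not a forest; only forests have treewidth ≤ 1, hence tw(G) ≥ 2. Therefore the treewidth is 2.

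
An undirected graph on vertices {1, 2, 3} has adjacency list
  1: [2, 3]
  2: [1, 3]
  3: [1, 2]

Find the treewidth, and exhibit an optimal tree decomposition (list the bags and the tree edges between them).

With just one bag of size 3, the width is 3 − 1 = 2, so tw(G) ≤ 2. For the lower bound, the 3 vertices {1, 2, 3} are pairwise adjacent, and any tree decomposition puts a clique entirely inside one bag — forcing width ≥ 2. The upper and lower bounds meet at 2, so that is the treewidth.

Treewidth 2.
Bags: B1 = {1, 2, 3}
Tree: (single bag)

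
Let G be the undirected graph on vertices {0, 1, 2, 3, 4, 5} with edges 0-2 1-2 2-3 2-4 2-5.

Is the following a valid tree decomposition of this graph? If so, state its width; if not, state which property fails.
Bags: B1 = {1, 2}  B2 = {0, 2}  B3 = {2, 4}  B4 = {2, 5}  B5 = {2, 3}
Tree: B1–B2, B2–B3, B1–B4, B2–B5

Checking the three conditions: (i) the bags cover all of {0, 1, 2, 3, 4, 5}; (ii) for each edge, some bag contains both endpoints; (iii) the bags containing any fixed vertex form a subtree. All hold, so the decomposition is valid with width 2 − 1 = 1.

Yes; width 1.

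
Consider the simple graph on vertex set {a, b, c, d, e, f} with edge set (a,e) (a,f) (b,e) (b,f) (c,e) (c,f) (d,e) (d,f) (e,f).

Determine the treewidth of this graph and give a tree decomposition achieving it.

The largest bag has 3 vertices, giving width 2; this decomposition certifies tw(G) ≤ 2. Conversely, {d, e, f} is a clique of size 3, and the vertices of any clique must share a bag in every tree decomposition; so some bag has ≥ 3 vertices and tw(G) ≥ 2. Combining the bounds, tw(G) = 2.

Treewidth 2.
One such decomposition:
Bags: B1 = {a, e, f}  B2 = {d, e, f}  B3 = {b, e, f}  B4 = {c, e, f}
Tree: B1–B2, B1–B3, B1–B4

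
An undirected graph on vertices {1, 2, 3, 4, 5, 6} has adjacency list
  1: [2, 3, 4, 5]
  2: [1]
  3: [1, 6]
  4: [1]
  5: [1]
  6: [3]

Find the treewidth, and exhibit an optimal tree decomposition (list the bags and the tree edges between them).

The largest bag has 2 vertices, giving width 1; this decomposition certifies tw(G) ≤ 1. Since G has at least one edge (e.g. 1–5), it is not an edgeless graph, so tw(G) ≥ 1. Therefore the treewidth is 1.

Treewidth 1.
One optimal decomposition is:
Bags: B1 = {1, 5}  B2 = {1, 2}  B3 = {1, 3}  B4 = {1, 4}  B5 = {3, 6}
Tree: B1–B2, B1–B3, B1–B4, B3–B5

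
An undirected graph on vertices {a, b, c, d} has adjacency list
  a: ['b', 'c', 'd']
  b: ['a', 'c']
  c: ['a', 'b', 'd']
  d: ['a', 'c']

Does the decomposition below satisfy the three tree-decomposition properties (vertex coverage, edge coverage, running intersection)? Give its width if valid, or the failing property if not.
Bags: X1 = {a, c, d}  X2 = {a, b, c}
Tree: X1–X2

Every vertex of G appears in some bag (union = {a, b, c, d}); every edge is covered by a bag; and for each vertex v the set of bags containing v is connected in the bag tree. The decomposition is therefore valid. The largest bag has 3 vertices, so the width is 2.

Yes; width 2.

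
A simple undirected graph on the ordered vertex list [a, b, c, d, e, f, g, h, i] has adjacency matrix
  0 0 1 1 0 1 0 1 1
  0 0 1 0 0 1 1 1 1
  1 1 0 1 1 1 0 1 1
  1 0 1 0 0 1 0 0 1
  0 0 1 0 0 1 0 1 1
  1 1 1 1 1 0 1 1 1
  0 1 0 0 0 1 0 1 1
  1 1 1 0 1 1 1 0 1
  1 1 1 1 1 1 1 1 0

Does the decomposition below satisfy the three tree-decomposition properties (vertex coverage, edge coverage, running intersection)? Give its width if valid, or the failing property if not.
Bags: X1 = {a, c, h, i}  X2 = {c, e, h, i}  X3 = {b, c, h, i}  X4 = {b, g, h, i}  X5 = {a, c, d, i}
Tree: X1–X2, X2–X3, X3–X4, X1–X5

No — vertex f appears in no bag.

A tree decomposition must satisfy three properties: every vertex lies in some bag; for every edge, both endpoints lie together in some bag; and for every vertex, the bags containing it form a connected subtree. Here vertex f appears in no bag, so the decomposition is invalid.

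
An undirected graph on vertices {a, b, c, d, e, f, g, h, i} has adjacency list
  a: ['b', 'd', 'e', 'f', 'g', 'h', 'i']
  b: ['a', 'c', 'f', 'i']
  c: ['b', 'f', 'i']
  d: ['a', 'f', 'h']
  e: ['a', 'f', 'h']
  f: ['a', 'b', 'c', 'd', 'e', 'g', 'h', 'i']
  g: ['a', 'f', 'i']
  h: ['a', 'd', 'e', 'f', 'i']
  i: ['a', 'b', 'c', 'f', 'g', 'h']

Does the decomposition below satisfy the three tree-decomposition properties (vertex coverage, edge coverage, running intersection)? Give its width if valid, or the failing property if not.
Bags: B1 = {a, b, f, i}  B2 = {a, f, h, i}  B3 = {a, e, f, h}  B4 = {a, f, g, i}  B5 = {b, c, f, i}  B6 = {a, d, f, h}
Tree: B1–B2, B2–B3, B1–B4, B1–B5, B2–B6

Vertex coverage: the bags together contain {a, b, c, d, e, f, g, h, i}, the full vertex set. Edge coverage: each edge of G has both endpoints in at least one bag. Running intersection: for every vertex, the bags containing it form a connected subtree. All three properties hold, so this is a valid tree decomposition of width max|bag| − 1 = 3, and hence tw(G) ≤ 3.

Yes; width 3.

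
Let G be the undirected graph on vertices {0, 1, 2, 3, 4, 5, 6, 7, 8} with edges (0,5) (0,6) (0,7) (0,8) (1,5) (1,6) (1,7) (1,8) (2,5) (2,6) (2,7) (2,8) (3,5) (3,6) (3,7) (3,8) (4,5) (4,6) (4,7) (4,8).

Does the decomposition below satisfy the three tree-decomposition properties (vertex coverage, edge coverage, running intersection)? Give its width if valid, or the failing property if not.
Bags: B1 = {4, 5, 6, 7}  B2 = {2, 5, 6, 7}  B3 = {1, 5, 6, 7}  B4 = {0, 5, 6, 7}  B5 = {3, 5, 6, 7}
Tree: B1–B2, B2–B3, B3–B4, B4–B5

No — vertex 8 appears in no bag.

A tree decomposition must satisfy three properties: every vertex lies in some bag; for every edge, both endpoints lie together in some bag; and for every vertex, the bags containing it form a connected subtree. Here vertex 8 appears in no bag, so the decomposition is invalid.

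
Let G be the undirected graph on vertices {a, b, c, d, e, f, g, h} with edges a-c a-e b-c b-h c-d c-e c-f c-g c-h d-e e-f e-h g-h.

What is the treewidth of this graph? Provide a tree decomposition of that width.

Treewidth 2.
Bags: B1 = {a, c, e}  B2 = {c, e, f}  B3 = {c, e, h}  B4 = {b, c, h}  B5 = {c, g, h}  B6 = {c, d, e}
Tree: B1–B2, B1–B3, B3–B4, B4–B5, B1–B6

Each bag holds 3 vertices, so the decomposition has width 2, which upper-bounds the treewidth. On the other hand G contains the 3-clique {c, g, h}. A clique must lie in a single bag of any decomposition, so no decomposition can have width below 2. Hence tw(G) = 2 exactly.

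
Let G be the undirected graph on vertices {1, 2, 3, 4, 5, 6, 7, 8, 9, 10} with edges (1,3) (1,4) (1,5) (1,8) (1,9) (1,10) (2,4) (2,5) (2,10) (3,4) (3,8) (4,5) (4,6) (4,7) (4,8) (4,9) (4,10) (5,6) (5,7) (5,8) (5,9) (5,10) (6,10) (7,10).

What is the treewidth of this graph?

A width-3 tree decomposition is:
Bags: B1 = {1, 4, 5, 9}  B2 = {1, 4, 5, 10}  B3 = {2, 4, 5, 10}  B4 = {1, 4, 5, 8}  B5 = {1, 3, 4, 8}  B6 = {4, 5, 6, 10}  B7 = {4, 5, 7, 10}
Tree: B1–B2, B2–B3, B2–B4, B4–B5, B3–B6, B2–B7
Each bag holds 4 vertices, so the decomposition has width 3, which upper-bounds the treewidth. On the other hand G contains the 4-clique {1, 3, 4, 8}. A clique must lie in a single bag of any decomposition, so no decomposition can have width below 3. Combining the bounds, tw(G) = 3.

3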